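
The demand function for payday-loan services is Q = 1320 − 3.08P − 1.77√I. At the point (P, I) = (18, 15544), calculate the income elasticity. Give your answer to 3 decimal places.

At P = 18, I = 15544: Q = 1043.884.
Holding P constant, ∂Q/∂I = -1.77/(2√I) = -0.00709842.
η_I = (∂Q/∂I)·(I/Q) = -0.00709842 × (15544/1043.884) = -0.106.

-0.106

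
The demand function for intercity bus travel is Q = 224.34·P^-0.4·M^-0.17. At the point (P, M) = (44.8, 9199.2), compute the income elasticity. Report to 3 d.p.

-0.170

For a multiplicative demand Q = A·P^α·M^β, the income elasticity is β everywhere.
Here β = -0.17, so η = -0.170.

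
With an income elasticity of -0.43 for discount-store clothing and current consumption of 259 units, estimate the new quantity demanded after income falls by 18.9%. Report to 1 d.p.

280.0

%ΔQ ≈ η × %ΔI = -0.43 × (-18.9%) = 8.127%.
New Q ≈ 259 × (1 + 0.08127) = 280.0.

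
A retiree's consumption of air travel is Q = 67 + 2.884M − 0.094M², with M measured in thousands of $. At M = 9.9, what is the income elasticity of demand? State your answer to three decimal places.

0.117

At M = 9.9: Q = 86.3387.
dQ/dM = 2.884 − 0.188M = 1.02280.
η = (dQ/dM)·(M/Q) = 1.02280 × (9.9/86.3387) = 0.117.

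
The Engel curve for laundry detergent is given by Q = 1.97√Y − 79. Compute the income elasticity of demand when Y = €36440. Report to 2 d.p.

0.63

At Y = 36440: Q = 297.059.
dQ/dY = 1.97/(2√Y) = 0.00515997 at this income.
η = (dQ/dY)·(Y/Q) = 0.00515997 × (36440/297.059) = 0.63.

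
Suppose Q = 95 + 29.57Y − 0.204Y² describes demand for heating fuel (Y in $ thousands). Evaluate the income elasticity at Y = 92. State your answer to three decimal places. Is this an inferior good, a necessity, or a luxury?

-0.673 (inferior good)

At Y = 92: Q = 1088.7840.
dQ/dY = 29.57 − 0.408Y = -7.96600.
η = (dQ/dY)·(Y/Q) = -7.96600 × (92/1088.7840) = -0.673.
η < 0 ⇒ inferior good.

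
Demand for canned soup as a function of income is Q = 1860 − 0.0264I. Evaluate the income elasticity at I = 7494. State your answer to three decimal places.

-0.119

At I = 7494: Q = 1662.158.
dQ/dI = −0.0264.
η = (dQ/dI)·(I/Q) = -0.0264 × (7494/1662.158) = -0.119.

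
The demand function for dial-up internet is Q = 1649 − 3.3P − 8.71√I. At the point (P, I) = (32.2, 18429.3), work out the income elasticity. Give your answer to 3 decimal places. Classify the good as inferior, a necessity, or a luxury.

At P = 32.2, I = 18429.3: Q = 360.318.
Holding P constant, ∂Q/∂I = -8.71/(2√I) = -0.03208.
η_I = (∂Q/∂I)·(I/Q) = -0.03208 × (18429.3/360.318) = -1.641.
Since η < 0, this is an inferior good.

-1.641 (inferior good)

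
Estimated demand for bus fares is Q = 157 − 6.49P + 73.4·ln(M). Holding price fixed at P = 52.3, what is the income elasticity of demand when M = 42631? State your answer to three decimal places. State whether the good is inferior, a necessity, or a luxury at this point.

At P = 52.3, M = 42631: Q = 600.042.
Holding P constant, ∂Q/∂M = 73.4/M = 0.00172175.
η_M = (∂Q/∂M)·(M/Q) = 0.00172175 × (42631/600.042) = 0.122.
Since 0 < η < 1, this is a necessity.

0.122 (necessity)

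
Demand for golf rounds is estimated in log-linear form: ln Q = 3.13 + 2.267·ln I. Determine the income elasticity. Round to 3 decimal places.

2.267

In a log-linear demand, the coefficient on ln I is the income elasticity.
So η = 2.267.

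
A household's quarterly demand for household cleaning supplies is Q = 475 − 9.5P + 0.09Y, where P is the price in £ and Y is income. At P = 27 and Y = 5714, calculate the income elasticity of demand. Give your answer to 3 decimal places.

At P = 27, Y = 5714: Q = 732.760.
Holding P constant, ∂Q/∂Y = 0.09.
η_Y = (∂Q/∂Y)·(Y/Q) = 0.09 × (5714/732.760) = 0.702.

0.702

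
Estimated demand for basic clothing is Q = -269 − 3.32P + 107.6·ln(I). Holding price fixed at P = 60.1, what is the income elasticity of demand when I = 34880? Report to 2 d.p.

At P = 60.1, I = 34880: Q = 656.928.
Holding P constant, ∂Q/∂I = 107.6/I = 0.00308486.
η_I = (∂Q/∂I)·(I/Q) = 0.00308486 × (34880/656.928) = 0.16.

0.16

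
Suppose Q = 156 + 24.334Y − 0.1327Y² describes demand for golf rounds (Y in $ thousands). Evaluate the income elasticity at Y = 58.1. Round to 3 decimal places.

At Y = 58.1: Q = 1121.8620.
dQ/dY = 24.334 − 0.2654Y = 8.91426.
η = (dQ/dY)·(Y/Q) = 8.91426 × (58.1/1121.8620) = 0.462.

0.462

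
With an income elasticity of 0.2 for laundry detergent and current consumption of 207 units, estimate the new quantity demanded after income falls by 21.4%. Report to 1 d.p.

198.1

%ΔQ ≈ η × %ΔI = 0.2 × (-21.4%) = -4.28%.
New Q ≈ 207 × (1 − 0.0428) = 198.1.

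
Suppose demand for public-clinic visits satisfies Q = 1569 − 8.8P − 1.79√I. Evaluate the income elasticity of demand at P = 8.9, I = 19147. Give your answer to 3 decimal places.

-0.100

At P = 8.9, I = 19147: Q = 1242.993.
Holding P constant, ∂Q/∂I = -1.79/(2√I) = -0.00646804.
η_I = (∂Q/∂I)·(I/Q) = -0.00646804 × (19147/1242.993) = -0.100.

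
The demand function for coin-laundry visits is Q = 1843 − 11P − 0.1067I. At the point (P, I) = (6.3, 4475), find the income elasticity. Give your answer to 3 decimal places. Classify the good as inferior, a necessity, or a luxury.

At P = 6.3, I = 4475: Q = 1296.218.
Holding P constant, ∂Q/∂I = −0.1067.
η_I = (∂Q/∂I)·(I/Q) = -0.1067 × (4475/1296.218) = -0.368.
Since η < 0, this is an inferior good.

-0.368 (inferior good)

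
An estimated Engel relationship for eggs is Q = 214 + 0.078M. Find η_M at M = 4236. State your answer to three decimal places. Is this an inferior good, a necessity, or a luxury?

At M = 4236: Q = 544.408.
dQ/dM = 0.078.
η = (dQ/dM)·(M/Q) = 0.078 × (4236/544.408) = 0.607.
Since 0 < η < 1, the good is a necessity.

0.607 (necessity)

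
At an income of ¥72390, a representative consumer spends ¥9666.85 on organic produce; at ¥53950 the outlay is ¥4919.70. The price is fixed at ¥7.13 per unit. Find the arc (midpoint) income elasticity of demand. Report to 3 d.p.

With a constant price, Q₁ = 9666.85/7.13 = 1355.799 and Q₂ = 4919.70/7.13 = 690.000 (equivalently, work directly with expenditure since P cancels).
Midpoint %ΔQ = (4919.70 − 9666.85)/7293.28 = -0.65089; midpoint %ΔI = (53950 − 72390)/63170 = -0.29191.
η = -0.65089 / -0.29191 = 2.230.

2.230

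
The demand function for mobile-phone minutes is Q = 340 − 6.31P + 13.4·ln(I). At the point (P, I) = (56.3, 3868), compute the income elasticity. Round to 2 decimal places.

At P = 56.3, I = 3868: Q = 95.438.
Holding P constant, ∂Q/∂I = 13.4/I = 0.00346432.
η_I = (∂Q/∂I)·(I/Q) = 0.00346432 × (3868/95.438) = 0.14.

0.14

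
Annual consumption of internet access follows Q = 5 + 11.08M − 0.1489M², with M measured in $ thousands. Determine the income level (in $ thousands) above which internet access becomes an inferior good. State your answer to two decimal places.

37.21

dQ/dM = 11.08 − 0.2978M.
The good is inferior where dQ/dM < 0. Setting dQ/dM = 0 gives M = 11.08 / 0.2978 = 37.21.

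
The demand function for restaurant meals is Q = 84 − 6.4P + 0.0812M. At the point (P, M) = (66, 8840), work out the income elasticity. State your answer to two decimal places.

At P = 66, M = 8840: Q = 379.408.
Holding P constant, ∂Q/∂M = 0.0812.
η_M = (∂Q/∂M)·(M/Q) = 0.0812 × (8840/379.408) = 1.89.

1.89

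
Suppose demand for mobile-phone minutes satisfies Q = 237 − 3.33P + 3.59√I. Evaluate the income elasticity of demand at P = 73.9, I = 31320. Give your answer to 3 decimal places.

At P = 73.9, I = 31320: Q = 626.252.
Holding P constant, ∂Q/∂I = 3.59/(2√I) = 0.0101427.
η_I = (∂Q/∂I)·(I/Q) = 0.0101427 × (31320/626.252) = 0.507.

0.507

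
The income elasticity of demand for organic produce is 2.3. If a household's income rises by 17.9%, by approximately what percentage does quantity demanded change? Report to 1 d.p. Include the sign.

%ΔQ ≈ η × %ΔI = 2.3 × 17.9% = 41.2%.

41.2%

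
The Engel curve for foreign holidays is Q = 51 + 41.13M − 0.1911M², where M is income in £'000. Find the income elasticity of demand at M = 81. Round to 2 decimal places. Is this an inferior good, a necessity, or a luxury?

0.39 (necessity)

At M = 81: Q = 2128.7229.
dQ/dM = 41.13 − 0.3822M = 10.17180.
η = (dQ/dM)·(M/Q) = 10.17180 × (81/2128.7229) = 0.39.
0 < η < 1 ⇒ necessity.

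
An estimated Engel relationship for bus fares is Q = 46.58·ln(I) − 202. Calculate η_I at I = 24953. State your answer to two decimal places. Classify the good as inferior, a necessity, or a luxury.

0.17 (necessity)

At I = 24953: Q = 269.611.
dQ/dI = 46.58/I = 0.00186671 at this income.
η = (dQ/dI)·(I/Q) = 0.00186671 × (24953/269.611) = 0.17.
Since 0 < η < 1, the good is a necessity.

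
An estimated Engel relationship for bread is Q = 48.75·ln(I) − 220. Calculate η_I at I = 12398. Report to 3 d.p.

At I = 12398: Q = 239.483.
dQ/dI = 48.75/I = 0.00393209 at this income.
η = (dQ/dI)·(I/Q) = 0.00393209 × (12398/239.483) = 0.204.

0.204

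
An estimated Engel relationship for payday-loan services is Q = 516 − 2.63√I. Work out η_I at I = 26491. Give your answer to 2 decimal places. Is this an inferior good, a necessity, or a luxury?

At I = 26491: Q = 87.940.
dQ/dI = -2.63/(2√I) = -0.00807935 at this income.
η = (dQ/dI)·(I/Q) = -0.00807935 × (26491/87.940) = -2.43.
Since η < 0, the good is an inferior good.

-2.43 (inferior good)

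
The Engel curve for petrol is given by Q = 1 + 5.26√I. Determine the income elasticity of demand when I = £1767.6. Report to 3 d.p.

At I = 1767.6: Q = 222.145.
dQ/dI = 5.26/(2√I) = 0.0625552 at this income.
η = (dQ/dI)·(I/Q) = 0.0625552 × (1767.6/222.145) = 0.498.

0.498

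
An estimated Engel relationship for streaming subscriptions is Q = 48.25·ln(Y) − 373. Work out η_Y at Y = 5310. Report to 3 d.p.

At Y = 5310: Q = 40.857.
dQ/dY = 48.25/Y = 0.00908663 at this income.
η = (dQ/dY)·(Y/Q) = 0.00908663 × (5310/40.857) = 1.181.

1.181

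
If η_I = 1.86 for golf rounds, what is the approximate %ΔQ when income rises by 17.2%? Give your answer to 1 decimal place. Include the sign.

%ΔQ ≈ η × %ΔI = 1.86 × 17.2% = 32.0%.

32.0%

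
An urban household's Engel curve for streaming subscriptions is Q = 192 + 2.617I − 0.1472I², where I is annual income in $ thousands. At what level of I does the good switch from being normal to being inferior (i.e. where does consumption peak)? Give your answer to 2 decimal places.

dQ/dI = 2.617 − 0.2944I.
The good is inferior where dQ/dI < 0. Setting dQ/dI = 0 gives I = 2.617 / 0.2944 = 8.89.

8.89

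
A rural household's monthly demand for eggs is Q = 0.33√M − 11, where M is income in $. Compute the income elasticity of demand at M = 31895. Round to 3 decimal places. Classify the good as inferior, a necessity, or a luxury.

At M = 31895: Q = 47.935.
dQ/dM = 0.33/(2√M) = 0.000923895 at this income.
η = (dQ/dM)·(M/Q) = 0.000923895 × (31895/47.935) = 0.615.
Since 0 < η < 1, the good is a necessity.

0.615 (necessity)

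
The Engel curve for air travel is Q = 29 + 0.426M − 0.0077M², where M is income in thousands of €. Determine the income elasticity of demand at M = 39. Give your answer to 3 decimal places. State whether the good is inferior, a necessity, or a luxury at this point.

At M = 39: Q = 33.9023.
dQ/dM = 0.426 − 0.0154M = -0.17460.
η = (dQ/dM)·(M/Q) = -0.17460 × (39/33.9023) = -0.201.
η < 0 ⇒ inferior good.

-0.201 (inferior good)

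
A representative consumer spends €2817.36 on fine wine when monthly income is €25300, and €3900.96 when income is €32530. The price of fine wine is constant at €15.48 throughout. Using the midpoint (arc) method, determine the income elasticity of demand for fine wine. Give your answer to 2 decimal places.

1.29

With a constant price, Q₁ = 2817.36/15.48 = 182.000 and Q₂ = 3900.96/15.48 = 252.000 (equivalently, work directly with expenditure since P cancels).
Midpoint %ΔQ = (3900.96 − 2817.36)/3359.16 = 0.32258; midpoint %ΔI = (32530 − 25300)/28915 = 0.25004.
η = 0.32258 / 0.25004 = 1.29.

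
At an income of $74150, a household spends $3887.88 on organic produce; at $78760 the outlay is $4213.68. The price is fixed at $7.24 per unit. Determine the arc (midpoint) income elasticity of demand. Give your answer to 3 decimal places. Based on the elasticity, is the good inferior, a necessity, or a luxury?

1.334 (luxury)

With a constant price, Q₁ = 3887.88/7.24 = 537.000 and Q₂ = 4213.68/7.24 = 582.000 (equivalently, work directly with expenditure since P cancels).
Midpoint %ΔQ = (4213.68 − 3887.88)/4050.78 = 0.08043; midpoint %ΔI = (78760 − 74150)/76455 = 0.06030.
η = 0.08043 / 0.06030 = 1.334.
η > 1 ⇒ luxury.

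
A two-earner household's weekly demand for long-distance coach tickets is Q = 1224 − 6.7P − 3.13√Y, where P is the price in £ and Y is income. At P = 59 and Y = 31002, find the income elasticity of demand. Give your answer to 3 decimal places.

-0.993

At P = 59, Y = 31002: Q = 277.589.
Holding P constant, ∂Q/∂Y = -3.13/(2√Y) = -0.00888832.
η_Y = (∂Q/∂Y)·(Y/Q) = -0.00888832 × (31002/277.589) = -0.993.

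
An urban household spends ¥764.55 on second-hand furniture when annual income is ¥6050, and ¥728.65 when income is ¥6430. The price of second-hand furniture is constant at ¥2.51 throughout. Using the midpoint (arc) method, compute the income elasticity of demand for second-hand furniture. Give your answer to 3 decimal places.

With a constant price, Q₁ = 764.55/2.51 = 304.602 and Q₂ = 728.65/2.51 = 290.299 (equivalently, work directly with expenditure since P cancels).
Midpoint %ΔQ = (728.65 − 764.55)/746.60 = -0.04808; midpoint %ΔI = (6430 − 6050)/6240 = 0.06090.
η = -0.04808 / 0.06090 = -0.790.

-0.790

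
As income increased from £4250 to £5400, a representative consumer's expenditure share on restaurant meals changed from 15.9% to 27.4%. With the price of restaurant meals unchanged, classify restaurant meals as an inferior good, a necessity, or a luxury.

The budget share rises as income rises, so η > 1.

luxury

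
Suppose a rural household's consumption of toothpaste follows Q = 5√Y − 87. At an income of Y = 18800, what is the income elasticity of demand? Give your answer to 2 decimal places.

At Y = 18800: Q = 598.565.
dQ/dY = 5/(2√Y) = 0.0182331 at this income.
η = (dQ/dY)·(Y/Q) = 0.0182331 × (18800/598.565) = 0.57.

0.57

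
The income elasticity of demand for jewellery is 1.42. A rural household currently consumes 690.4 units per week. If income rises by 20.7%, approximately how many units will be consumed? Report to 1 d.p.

%ΔQ ≈ η × %ΔI = 1.42 × 20.7% = 29.394%.
New Q ≈ 690.4 × (1 + 0.29394) = 893.3.

893.3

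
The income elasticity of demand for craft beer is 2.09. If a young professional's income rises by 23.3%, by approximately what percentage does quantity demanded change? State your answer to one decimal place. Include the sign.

%ΔQ ≈ η × %ΔI = 2.09 × 23.3% = 48.7%.

48.7%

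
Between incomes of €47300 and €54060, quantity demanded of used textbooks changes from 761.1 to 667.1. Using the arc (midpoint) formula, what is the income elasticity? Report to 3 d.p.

-0.987

ΔQ = 667.1 − 761.1 = -94; midpoint Q̄ = (761.1 + 667.1)/2 = 714.1.
ΔI = 54060 − 47300 = 6760; midpoint Ī = (47300 + 54060)/2 = 50680.
η = (ΔQ/Q̄) ÷ (ΔI/Ī) = (-94/714.1) ÷ (6760/50680) = -0.987.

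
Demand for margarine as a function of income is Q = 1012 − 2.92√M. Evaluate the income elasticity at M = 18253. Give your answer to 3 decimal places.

-0.319

At M = 18253: Q = 617.497.
dQ/dM = -2.92/(2√M) = -0.0108065 at this income.
η = (dQ/dM)·(M/Q) = -0.0108065 × (18253/617.497) = -0.319.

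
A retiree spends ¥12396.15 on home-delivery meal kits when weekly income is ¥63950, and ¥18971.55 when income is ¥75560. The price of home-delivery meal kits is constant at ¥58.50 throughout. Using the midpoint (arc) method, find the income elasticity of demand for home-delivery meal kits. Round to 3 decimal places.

2.519

With a constant price, Q₁ = 12396.15/58.50 = 211.900 and Q₂ = 18971.55/58.50 = 324.300 (equivalently, work directly with expenditure since P cancels).
Midpoint %ΔQ = (18971.55 − 12396.15)/15683.85 = 0.41925; midpoint %ΔI = (75560 − 63950)/69755 = 0.16644.
η = 0.41925 / 0.16644 = 2.519.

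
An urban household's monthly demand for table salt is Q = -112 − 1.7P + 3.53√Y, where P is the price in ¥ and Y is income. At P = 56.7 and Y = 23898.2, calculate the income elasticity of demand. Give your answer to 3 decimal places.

0.809

At P = 56.7, Y = 23898.2: Q = 337.314.
Holding P constant, ∂Q/∂Y = 3.53/(2√Y) = 0.0114173.
η_Y = (∂Q/∂Y)·(Y/Q) = 0.0114173 × (23898.2/337.314) = 0.809.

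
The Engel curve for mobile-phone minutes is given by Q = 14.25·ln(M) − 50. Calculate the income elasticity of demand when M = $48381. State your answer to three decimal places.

At M = 48381: Q = 103.713.
dQ/dM = 14.25/M = 0.000294537 at this income.
η = (dQ/dM)·(M/Q) = 0.000294537 × (48381/103.713) = 0.137.

0.137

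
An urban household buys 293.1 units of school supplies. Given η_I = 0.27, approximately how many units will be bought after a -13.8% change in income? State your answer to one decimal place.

282.2

%ΔQ ≈ η × %ΔI = 0.27 × (-13.8%) = -3.726%.
New Q ≈ 293.1 × (1 − 0.03726) = 282.2.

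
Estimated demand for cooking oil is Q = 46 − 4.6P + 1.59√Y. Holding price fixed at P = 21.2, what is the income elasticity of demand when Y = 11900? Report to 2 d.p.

0.71

At P = 21.2, Y = 11900: Q = 121.929.
Holding P constant, ∂Q/∂Y = 1.59/(2√Y) = 0.00728775.
η_Y = (∂Q/∂Y)·(Y/Q) = 0.00728775 × (11900/121.929) = 0.71.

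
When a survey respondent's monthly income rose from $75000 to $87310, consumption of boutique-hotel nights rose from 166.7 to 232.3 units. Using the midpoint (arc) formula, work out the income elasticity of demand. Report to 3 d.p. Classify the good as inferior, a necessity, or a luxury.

2.168 (luxury)

ΔQ = 232.3 − 166.7 = 65.6; midpoint Q̄ = (166.7 + 232.3)/2 = 199.5.
ΔI = 87310 − 75000 = 12310; midpoint Ī = (75000 + 87310)/2 = 81155.
η = (ΔQ/Q̄) ÷ (ΔI/Ī) = (65.6/199.5) ÷ (12310/81155) = 2.168.
η > 1 ⇒ luxury.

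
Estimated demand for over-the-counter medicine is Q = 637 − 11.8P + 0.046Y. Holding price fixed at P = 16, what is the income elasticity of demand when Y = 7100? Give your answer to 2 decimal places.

0.42

At P = 16, Y = 7100: Q = 774.800.
Holding P constant, ∂Q/∂Y = 0.046.
η_Y = (∂Q/∂Y)·(Y/Q) = 0.046 × (7100/774.800) = 0.42.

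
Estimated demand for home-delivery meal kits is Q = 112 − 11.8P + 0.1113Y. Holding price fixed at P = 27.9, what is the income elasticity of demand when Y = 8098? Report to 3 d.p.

At P = 27.9, Y = 8098: Q = 684.087.
Holding P constant, ∂Q/∂Y = 0.1113.
η_Y = (∂Q/∂Y)·(Y/Q) = 0.1113 × (8098/684.087) = 1.318.

1.318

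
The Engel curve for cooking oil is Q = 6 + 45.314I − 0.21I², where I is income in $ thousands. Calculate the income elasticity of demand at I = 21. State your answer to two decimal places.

0.89

At I = 21: Q = 864.9840.
dQ/dI = 45.314 − 0.42I = 36.49400.
η = (dQ/dI)·(I/Q) = 36.49400 × (21/864.9840) = 0.89.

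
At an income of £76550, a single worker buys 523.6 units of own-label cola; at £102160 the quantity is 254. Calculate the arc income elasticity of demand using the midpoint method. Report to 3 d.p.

ΔQ = 254 − 523.6 = -269.6; midpoint Q̄ = (523.6 + 254)/2 = 388.8.
ΔI = 102160 − 76550 = 25610; midpoint Ī = (76550 + 102160)/2 = 89355.
η = (ΔQ/Q̄) ÷ (ΔI/Ī) = (-269.6/388.8) ÷ (25610/89355) = -2.419.

-2.419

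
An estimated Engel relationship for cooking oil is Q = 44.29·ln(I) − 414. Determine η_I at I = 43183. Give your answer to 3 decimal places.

0.754

At I = 43183: Q = 58.716.
dQ/dI = 44.29/I = 0.00102564 at this income.
η = (dQ/dI)·(I/Q) = 0.00102564 × (43183/58.716) = 0.754.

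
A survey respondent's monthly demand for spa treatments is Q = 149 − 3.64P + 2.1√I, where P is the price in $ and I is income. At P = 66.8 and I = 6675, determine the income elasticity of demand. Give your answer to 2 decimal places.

At P = 66.8, I = 6675: Q = 77.419.
Holding P constant, ∂Q/∂I = 2.1/(2√I) = 0.0128518.
η_I = (∂Q/∂I)·(I/Q) = 0.0128518 × (6675/77.419) = 1.11.

1.11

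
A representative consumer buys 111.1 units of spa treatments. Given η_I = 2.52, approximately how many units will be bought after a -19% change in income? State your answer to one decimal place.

57.9

%ΔQ ≈ η × %ΔI = 2.52 × (-19%) = -47.88%.
New Q ≈ 111.1 × (1 − 0.4788) = 57.9.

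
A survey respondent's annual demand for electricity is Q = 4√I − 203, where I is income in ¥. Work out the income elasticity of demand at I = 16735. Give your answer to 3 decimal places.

0.823

At I = 16735: Q = 314.455.
dQ/dI = 4/(2√I) = 0.0154603 at this income.
η = (dQ/dI)·(I/Q) = 0.0154603 × (16735/314.455) = 0.823.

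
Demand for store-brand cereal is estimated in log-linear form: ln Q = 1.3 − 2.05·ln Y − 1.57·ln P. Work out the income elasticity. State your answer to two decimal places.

-2.05

In a log-linear demand, the coefficient on ln Y is the income elasticity.
So η = -2.05.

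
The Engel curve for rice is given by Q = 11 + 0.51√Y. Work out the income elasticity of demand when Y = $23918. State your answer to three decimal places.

0.439

At Y = 23918: Q = 89.874.
dQ/dY = 0.51/(2√Y) = 0.00164884 at this income.
η = (dQ/dY)·(Y/Q) = 0.00164884 × (23918/89.874) = 0.439.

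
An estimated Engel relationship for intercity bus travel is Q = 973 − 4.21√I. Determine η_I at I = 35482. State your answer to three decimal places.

At I = 35482: Q = 179.976.
dQ/dI = -4.21/(2√I) = -0.011175 at this income.
η = (dQ/dI)·(I/Q) = -0.011175 × (35482/179.976) = -2.203.

-2.203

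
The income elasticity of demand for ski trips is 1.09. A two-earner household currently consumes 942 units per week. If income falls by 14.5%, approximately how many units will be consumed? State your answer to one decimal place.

%ΔQ ≈ η × %ΔI = 1.09 × (-14.5%) = -15.805%.
New Q ≈ 942 × (1 − 0.15805) = 793.1.

793.1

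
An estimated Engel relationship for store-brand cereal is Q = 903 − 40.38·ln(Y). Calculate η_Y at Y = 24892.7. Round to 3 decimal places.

-0.082

At Y = 24892.7: Q = 494.260.
dQ/dY = -40.38/Y = -0.00162216 at this income.
η = (dQ/dY)·(Y/Q) = -0.00162216 × (24892.7/494.260) = -0.082.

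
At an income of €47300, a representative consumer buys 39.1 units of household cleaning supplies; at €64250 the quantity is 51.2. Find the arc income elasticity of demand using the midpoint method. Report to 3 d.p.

ΔQ = 51.2 − 39.1 = 12.1; midpoint Q̄ = (39.1 + 51.2)/2 = 45.15.
ΔI = 64250 − 47300 = 16950; midpoint Ī = (47300 + 64250)/2 = 55775.
η = (ΔQ/Q̄) ÷ (ΔI/Ī) = (12.1/45.15) ÷ (16950/55775) = 0.882.

0.882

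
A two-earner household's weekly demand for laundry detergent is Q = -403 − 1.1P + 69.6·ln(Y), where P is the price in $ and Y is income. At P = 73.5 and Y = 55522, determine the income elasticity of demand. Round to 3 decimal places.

At P = 73.5, Y = 55522: Q = 276.498.
Holding P constant, ∂Q/∂Y = 69.6/Y = 0.00125356.
η_Y = (∂Q/∂Y)·(Y/Q) = 0.00125356 × (55522/276.498) = 0.252.

0.252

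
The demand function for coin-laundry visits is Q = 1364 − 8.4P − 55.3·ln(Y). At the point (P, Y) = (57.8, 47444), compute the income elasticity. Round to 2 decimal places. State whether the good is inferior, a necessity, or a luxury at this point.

-0.20 (inferior good)

At P = 57.8, Y = 47444: Q = 283.048.
Holding P constant, ∂Q/∂Y = -55.3/Y = -0.00116558.
η_Y = (∂Q/∂Y)·(Y/Q) = -0.00116558 × (47444/283.048) = -0.20.
Since η < 0, this is an inferior good.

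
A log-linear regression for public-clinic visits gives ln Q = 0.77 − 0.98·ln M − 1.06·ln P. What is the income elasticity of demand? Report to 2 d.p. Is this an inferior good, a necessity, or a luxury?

-0.98 (inferior good)

In a log-linear demand, the coefficient on ln M is the income elasticity.
So η = -0.98.
η < 0 ⇒ inferior good.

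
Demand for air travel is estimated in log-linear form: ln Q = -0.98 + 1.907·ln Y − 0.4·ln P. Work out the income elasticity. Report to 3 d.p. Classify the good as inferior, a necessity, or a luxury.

1.907 (luxury)

In a log-linear demand, the coefficient on ln Y is the income elasticity.
So η = 1.907.
η > 1 ⇒ luxury.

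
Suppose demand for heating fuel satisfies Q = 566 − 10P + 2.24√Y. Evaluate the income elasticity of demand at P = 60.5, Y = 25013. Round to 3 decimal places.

0.562

At P = 60.5, Y = 25013: Q = 315.267.
Holding P constant, ∂Q/∂Y = 2.24/(2√Y) = 0.00708166.
η_Y = (∂Q/∂Y)·(Y/Q) = 0.00708166 × (25013/315.267) = 0.562.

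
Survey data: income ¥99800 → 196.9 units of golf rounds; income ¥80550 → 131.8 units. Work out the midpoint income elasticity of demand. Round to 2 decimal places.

ΔQ = 131.8 − 196.9 = -65.1; midpoint Q̄ = (196.9 + 131.8)/2 = 164.35.
ΔI = 80550 − 99800 = -19250; midpoint Ī = (99800 + 80550)/2 = 90175.
η = (ΔQ/Q̄) ÷ (ΔI/Ī) = (-65.1/164.35) ÷ (-19250/90175) = 1.86.

1.86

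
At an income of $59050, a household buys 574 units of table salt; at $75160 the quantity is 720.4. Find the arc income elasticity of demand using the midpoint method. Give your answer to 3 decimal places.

0.942

ΔQ = 720.4 − 574 = 146.4; midpoint Q̄ = (574 + 720.4)/2 = 647.2.
ΔI = 75160 − 59050 = 16110; midpoint Ī = (59050 + 75160)/2 = 67105.
η = (ΔQ/Q̄) ÷ (ΔI/Ī) = (146.4/647.2) ÷ (16110/67105) = 0.942.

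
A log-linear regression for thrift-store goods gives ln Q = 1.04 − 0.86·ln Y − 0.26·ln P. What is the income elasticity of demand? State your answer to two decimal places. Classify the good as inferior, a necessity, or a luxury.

In a log-linear demand, the coefficient on ln Y is the income elasticity.
So η = -0.86.
η < 0 ⇒ inferior good.

-0.86 (inferior good)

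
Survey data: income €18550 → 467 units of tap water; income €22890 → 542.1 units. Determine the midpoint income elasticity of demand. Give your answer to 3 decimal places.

ΔQ = 542.1 − 467 = 75.1; midpoint Q̄ = (467 + 542.1)/2 = 504.55.
ΔI = 22890 − 18550 = 4340; midpoint Ī = (18550 + 22890)/2 = 20720.
η = (ΔQ/Q̄) ÷ (ΔI/Ī) = (75.1/504.55) ÷ (4340/20720) = 0.711.

0.711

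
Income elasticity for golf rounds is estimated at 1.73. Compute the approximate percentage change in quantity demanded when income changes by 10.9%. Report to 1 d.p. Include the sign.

%ΔQ ≈ η × %ΔI = 1.73 × 10.9% = 18.9%.

18.9%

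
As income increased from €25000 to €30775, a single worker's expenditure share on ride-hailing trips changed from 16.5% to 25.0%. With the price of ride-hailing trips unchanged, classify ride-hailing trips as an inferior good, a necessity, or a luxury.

The budget share rises as income rises, so η > 1.

luxury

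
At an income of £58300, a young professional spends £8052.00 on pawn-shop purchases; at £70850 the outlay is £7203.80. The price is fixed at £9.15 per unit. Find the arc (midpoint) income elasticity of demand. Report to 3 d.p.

-0.572

With a constant price, Q₁ = 8052.00/9.15 = 880.000 and Q₂ = 7203.80/9.15 = 787.301 (equivalently, work directly with expenditure since P cancels).
Midpoint %ΔQ = (7203.80 − 8052.00)/7627.90 = -0.11120; midpoint %ΔI = (70850 − 58300)/64575 = 0.19435.
η = -0.11120 / 0.19435 = -0.572.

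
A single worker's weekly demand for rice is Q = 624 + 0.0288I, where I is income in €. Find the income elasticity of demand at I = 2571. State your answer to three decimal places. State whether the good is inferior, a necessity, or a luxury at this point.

0.106 (necessity)

At I = 2571: Q = 698.045.
dQ/dI = 0.0288.
η = (dQ/dI)·(I/Q) = 0.0288 × (2571/698.045) = 0.106.
Since 0 < η < 1, the good is a necessity.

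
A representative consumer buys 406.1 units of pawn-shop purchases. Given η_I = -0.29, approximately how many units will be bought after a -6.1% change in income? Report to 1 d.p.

%ΔQ ≈ η × %ΔI = -0.29 × (-6.1%) = 1.769%.
New Q ≈ 406.1 × (1 + 0.01769) = 413.3.

413.3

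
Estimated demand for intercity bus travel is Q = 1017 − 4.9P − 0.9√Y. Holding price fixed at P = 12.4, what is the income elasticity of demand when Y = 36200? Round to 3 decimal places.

At P = 12.4, Y = 36200: Q = 785.003.
Holding P constant, ∂Q/∂Y = -0.9/(2√Y) = -0.00236515.
η_Y = (∂Q/∂Y)·(Y/Q) = -0.00236515 × (36200/785.003) = -0.109.

-0.109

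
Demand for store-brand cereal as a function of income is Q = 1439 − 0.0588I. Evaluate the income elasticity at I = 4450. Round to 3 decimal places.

-0.222

At I = 4450: Q = 1177.340.
dQ/dI = −0.0588.
η = (dQ/dI)·(I/Q) = -0.0588 × (4450/1177.340) = -0.222.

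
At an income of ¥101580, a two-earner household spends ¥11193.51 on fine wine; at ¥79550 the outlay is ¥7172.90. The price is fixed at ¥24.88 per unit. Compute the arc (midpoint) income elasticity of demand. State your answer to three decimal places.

With a constant price, Q₁ = 11193.51/24.88 = 449.900 and Q₂ = 7172.90/24.88 = 288.300 (equivalently, work directly with expenditure since P cancels).
Midpoint %ΔQ = (7172.90 − 11193.51)/9183.21 = -0.43782; midpoint %ΔI = (79550 − 101580)/90565 = -0.24325.
η = -0.43782 / -0.24325 = 1.800.

1.800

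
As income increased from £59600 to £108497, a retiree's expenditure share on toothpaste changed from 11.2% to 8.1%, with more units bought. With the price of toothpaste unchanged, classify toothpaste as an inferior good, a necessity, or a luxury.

Quantity rises but the budget share falls as income rises, so 0 < η < 1.

necessity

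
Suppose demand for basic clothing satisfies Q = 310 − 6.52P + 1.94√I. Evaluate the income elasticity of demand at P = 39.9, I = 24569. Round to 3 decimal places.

At P = 39.9, I = 24569: Q = 353.937.
Holding P constant, ∂Q/∂I = 1.94/(2√I) = 0.00618839.
η_I = (∂Q/∂I)·(I/Q) = 0.00618839 × (24569/353.937) = 0.430.

0.430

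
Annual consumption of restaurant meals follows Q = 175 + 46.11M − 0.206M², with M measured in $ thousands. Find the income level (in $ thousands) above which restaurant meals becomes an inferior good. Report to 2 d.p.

111.92

dQ/dM = 46.11 − 0.412M.
The good is inferior where dQ/dM < 0. Setting dQ/dM = 0 gives M = 46.11 / 0.412 = 111.92.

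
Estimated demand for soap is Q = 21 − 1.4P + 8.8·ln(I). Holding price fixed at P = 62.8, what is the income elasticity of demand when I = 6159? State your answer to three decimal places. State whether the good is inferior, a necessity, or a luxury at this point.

At P = 62.8, I = 6159: Q = 9.866.
Holding P constant, ∂Q/∂I = 8.8/I = 0.0014288.
η_I = (∂Q/∂I)·(I/Q) = 0.0014288 × (6159/9.866) = 0.892.
Since 0 < η < 1, this is a necessity.

0.892 (necessity)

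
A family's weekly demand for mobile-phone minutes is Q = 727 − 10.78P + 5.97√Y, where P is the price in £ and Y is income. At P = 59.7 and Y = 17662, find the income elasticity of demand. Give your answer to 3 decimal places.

0.452

At P = 59.7, Y = 17662: Q = 876.838.
Holding P constant, ∂Q/∂Y = 5.97/(2√Y) = 0.0224608.
η_Y = (∂Q/∂Y)·(Y/Q) = 0.0224608 × (17662/876.838) = 0.452.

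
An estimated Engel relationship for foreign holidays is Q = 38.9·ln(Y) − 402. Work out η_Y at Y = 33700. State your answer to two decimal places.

At Y = 33700: Q = 3.542.
dQ/dY = 38.9/Y = 0.0011543 at this income.
η = (dQ/dY)·(Y/Q) = 0.0011543 × (33700/3.542) = 10.98.

10.98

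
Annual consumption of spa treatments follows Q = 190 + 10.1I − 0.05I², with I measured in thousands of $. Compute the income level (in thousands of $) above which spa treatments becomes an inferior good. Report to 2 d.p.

101.00

dQ/dI = 10.1 − 0.1I.
The good is inferior where dQ/dI < 0. Setting dQ/dI = 0 gives I = 10.1 / 0.1 = 101.00.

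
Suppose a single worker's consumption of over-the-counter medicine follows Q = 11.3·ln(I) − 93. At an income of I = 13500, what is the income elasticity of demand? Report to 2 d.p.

At I = 13500: Q = 14.468.
dQ/dI = 11.3/I = 0.000837037 at this income.
η = (dQ/dI)·(I/Q) = 0.000837037 × (13500/14.468) = 0.78.

0.78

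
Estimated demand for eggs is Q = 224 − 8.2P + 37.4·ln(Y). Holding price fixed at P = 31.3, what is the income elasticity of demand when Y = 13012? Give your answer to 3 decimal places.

0.116

At P = 31.3, Y = 13012: Q = 321.654.
Holding P constant, ∂Q/∂Y = 37.4/Y = 0.00287427.
η_Y = (∂Q/∂Y)·(Y/Q) = 0.00287427 × (13012/321.654) = 0.116.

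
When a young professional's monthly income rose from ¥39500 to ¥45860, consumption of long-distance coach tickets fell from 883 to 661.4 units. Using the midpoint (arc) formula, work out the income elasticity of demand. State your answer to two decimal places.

-1.93

ΔQ = 661.4 − 883 = -221.6; midpoint Q̄ = (883 + 661.4)/2 = 772.2.
ΔI = 45860 − 39500 = 6360; midpoint Ī = (39500 + 45860)/2 = 42680.
η = (ΔQ/Q̄) ÷ (ΔI/Ī) = (-221.6/772.2) ÷ (6360/42680) = -1.93.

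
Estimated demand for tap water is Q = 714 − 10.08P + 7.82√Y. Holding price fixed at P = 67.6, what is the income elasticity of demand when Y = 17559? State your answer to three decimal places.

0.485

At P = 67.6, Y = 17559: Q = 1068.823.
Holding P constant, ∂Q/∂Y = 7.82/(2√Y) = 0.0295071.
η_Y = (∂Q/∂Y)·(Y/Q) = 0.0295071 × (17559/1068.823) = 0.485.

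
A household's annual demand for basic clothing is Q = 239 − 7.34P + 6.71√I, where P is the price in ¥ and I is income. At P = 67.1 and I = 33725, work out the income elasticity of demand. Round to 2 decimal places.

0.63

At P = 67.1, I = 33725: Q = 978.735.
Holding P constant, ∂Q/∂I = 6.71/(2√I) = 0.0182691.
η_I = (∂Q/∂I)·(I/Q) = 0.0182691 × (33725/978.735) = 0.63.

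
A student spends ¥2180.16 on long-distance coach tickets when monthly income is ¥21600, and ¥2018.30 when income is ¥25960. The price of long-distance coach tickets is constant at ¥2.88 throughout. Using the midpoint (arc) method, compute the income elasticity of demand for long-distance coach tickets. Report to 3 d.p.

With a constant price, Q₁ = 2180.16/2.88 = 757.000 and Q₂ = 2018.30/2.88 = 700.799 (equivalently, work directly with expenditure since P cancels).
Midpoint %ΔQ = (2018.30 − 2180.16)/2099.23 = -0.07710; midpoint %ΔI = (25960 − 21600)/23780 = 0.18335.
η = -0.07710 / 0.18335 = -0.421.

-0.421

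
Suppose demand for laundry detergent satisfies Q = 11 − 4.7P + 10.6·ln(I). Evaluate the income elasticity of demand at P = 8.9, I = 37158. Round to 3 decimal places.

0.131

At P = 8.9, I = 37158: Q = 80.713.
Holding P constant, ∂Q/∂I = 10.6/I = 0.000285268.
η_I = (∂Q/∂I)·(I/Q) = 0.000285268 × (37158/80.713) = 0.131.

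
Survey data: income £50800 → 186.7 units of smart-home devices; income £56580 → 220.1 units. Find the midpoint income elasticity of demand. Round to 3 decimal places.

1.525

ΔQ = 220.1 − 186.7 = 33.4; midpoint Q̄ = (186.7 + 220.1)/2 = 203.4.
ΔI = 56580 − 50800 = 5780; midpoint Ī = (50800 + 56580)/2 = 53690.
η = (ΔQ/Q̄) ÷ (ΔI/Ī) = (33.4/203.4) ÷ (5780/53690) = 1.525.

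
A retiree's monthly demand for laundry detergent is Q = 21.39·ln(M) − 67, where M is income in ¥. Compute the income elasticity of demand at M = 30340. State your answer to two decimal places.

0.14

At M = 30340: Q = 153.750.
dQ/dM = 21.39/M = 0.00070501 at this income.
η = (dQ/dM)·(M/Q) = 0.00070501 × (30340/153.750) = 0.14.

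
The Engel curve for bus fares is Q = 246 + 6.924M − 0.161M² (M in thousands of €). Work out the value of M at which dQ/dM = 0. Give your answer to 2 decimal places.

21.50

dQ/dM = 6.924 − 0.322M.
The good is inferior where dQ/dM < 0. Setting dQ/dM = 0 gives M = 6.924 / 0.322 = 21.50.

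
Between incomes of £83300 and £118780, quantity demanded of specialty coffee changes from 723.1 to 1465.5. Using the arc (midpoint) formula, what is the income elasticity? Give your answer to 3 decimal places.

ΔQ = 1465.5 − 723.1 = 742.4; midpoint Q̄ = (723.1 + 1465.5)/2 = 1094.3.
ΔI = 118780 − 83300 = 35480; midpoint Ī = (83300 + 118780)/2 = 101040.
η = (ΔQ/Q̄) ÷ (ΔI/Ī) = (742.4/1094.3) ÷ (35480/101040) = 1.932.

1.932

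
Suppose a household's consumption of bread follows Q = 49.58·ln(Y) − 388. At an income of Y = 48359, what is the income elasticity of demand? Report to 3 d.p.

At Y = 48359: Q = 146.790.
dQ/dY = 49.58/Y = 0.00102525 at this income.
η = (dQ/dY)·(Y/Q) = 0.00102525 × (48359/146.790) = 0.338.

0.338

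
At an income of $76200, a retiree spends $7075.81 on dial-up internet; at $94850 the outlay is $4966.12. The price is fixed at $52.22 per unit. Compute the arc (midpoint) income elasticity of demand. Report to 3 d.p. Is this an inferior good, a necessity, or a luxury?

With a constant price, Q₁ = 7075.81/52.22 = 135.500 and Q₂ = 4966.12/52.22 = 95.100 (equivalently, work directly with expenditure since P cancels).
Midpoint %ΔQ = (4966.12 − 7075.81)/6020.97 = -0.35039; midpoint %ΔI = (94850 − 76200)/85525 = 0.21806.
η = -0.35039 / 0.21806 = -1.607.
η < 0 ⇒ inferior good.

-1.607 (inferior good)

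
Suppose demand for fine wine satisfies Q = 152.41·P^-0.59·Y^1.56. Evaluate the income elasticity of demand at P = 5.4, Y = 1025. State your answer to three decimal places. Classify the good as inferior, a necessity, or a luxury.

For a multiplicative demand Q = A·P^α·Y^β, the income elasticity is β everywhere.
Here β = 1.56, so η = 1.560.
Since η > 1, this is a luxury.

1.560 (luxury)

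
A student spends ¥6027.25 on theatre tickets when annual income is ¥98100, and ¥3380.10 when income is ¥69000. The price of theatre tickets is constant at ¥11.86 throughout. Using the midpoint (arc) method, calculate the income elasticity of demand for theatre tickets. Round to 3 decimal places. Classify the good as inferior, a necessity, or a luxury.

With a constant price, Q₁ = 6027.25/11.86 = 508.200 and Q₂ = 3380.10/11.86 = 285.000 (equivalently, work directly with expenditure since P cancels).
Midpoint %ΔQ = (3380.10 − 6027.25)/4703.68 = -0.56278; midpoint %ΔI = (69000 − 98100)/83550 = -0.34829.
η = -0.56278 / -0.34829 = 1.616.
η > 1 ⇒ luxury.

1.616 (luxury)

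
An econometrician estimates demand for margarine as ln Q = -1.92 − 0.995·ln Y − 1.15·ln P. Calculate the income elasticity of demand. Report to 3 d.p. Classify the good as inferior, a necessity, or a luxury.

-0.995 (inferior good)

In a log-linear demand, the coefficient on ln Y is the income elasticity.
So η = -0.995.
η < 0 ⇒ inferior good.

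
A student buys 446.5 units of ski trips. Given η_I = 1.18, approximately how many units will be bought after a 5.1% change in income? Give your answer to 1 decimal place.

473.4

%ΔQ ≈ η × %ΔI = 1.18 × 5.1% = 6.018%.
New Q ≈ 446.5 × (1 + 0.06018) = 473.4.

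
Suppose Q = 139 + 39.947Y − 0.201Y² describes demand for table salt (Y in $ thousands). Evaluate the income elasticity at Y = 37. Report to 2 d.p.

0.69

At Y = 37: Q = 1341.8700.
dQ/dY = 39.947 − 0.402Y = 25.07300.
η = (dQ/dY)·(Y/Q) = 25.07300 × (37/1341.8700) = 0.69.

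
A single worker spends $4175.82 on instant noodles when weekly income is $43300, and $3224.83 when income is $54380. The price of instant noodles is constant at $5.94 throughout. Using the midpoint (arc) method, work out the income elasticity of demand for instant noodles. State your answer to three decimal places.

-1.133

With a constant price, Q₁ = 4175.82/5.94 = 703.000 and Q₂ = 3224.83/5.94 = 542.901 (equivalently, work directly with expenditure since P cancels).
Midpoint %ΔQ = (3224.83 − 4175.82)/3700.33 = -0.25700; midpoint %ΔI = (54380 − 43300)/48840 = 0.22686.
η = -0.25700 / 0.22686 = -1.133.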